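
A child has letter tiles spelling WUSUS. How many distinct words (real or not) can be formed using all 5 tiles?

Letter multiplicities in WUSUS: S×2, U×2, W×1.
Dividing 5! = 120 by 2!·2! = 4 for the repeated letters gives 30.

30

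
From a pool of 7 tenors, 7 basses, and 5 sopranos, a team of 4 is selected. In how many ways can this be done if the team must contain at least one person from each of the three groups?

1960

With no constraint there are C(19,4) = 3876 possible selections.
Selections missing a whole group: no tenors → C(12,4) = 495; no basses → C(12,4) = 495; no sopranos → C(14,4) = 1001.
Add back selections omitting two groups (i.e. drawn from a single group): C(7,4) + C(7,4) + C(5,4) = 75.
By inclusion–exclusion: 3876 − 1991 + 75 = 1960.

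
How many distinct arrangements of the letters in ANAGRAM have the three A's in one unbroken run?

Treat the 3 copies of A as a single block. The multiset to arrange is then {AAA, G, M, N, R}, 5 items in all.
All 5 items are distinct, so there are (5)! = 120 arrangements.

120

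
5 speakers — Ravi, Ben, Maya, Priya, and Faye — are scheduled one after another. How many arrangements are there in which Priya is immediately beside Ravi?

48

Treat {Priya, Ravi} as a single unit. There are 4 units to order, and the pair itself can be ordered 2 ways.
That gives 2 × 4! = 2 × 24 = 48.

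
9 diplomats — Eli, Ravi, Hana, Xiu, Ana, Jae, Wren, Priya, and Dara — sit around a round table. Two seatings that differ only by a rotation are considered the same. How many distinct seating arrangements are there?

40320

Fix one person's seat to break rotational symmetry; the remaining 8 people can be arranged in (8)! = 40320 ways.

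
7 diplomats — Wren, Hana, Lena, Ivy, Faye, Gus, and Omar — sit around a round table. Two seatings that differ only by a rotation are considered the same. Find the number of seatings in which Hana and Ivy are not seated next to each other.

480

Without the restriction there are (6)! = 720 seatings.
Those with Hana next to Ivy: fuse the pair into one unit and seat 6 units around a circle — 2·(5)! = 240.
Subtracting, 720 − 240 = 480.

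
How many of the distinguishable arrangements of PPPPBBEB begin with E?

Fix E in the first position and arrange the remaining 7 letters.
Those 7 letters have B appearing 3 times and P appearing 4 times, giving (7)!/(4!·3!) = 35.

35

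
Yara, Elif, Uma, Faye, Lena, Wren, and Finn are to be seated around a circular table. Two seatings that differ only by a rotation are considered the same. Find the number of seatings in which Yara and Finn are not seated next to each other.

480

All circular seatings of 7 people number (6)! = 720.
Seatings with Yara beside Finn: treat them as a block with 2 internal orders, giving 2 × (5)! = 240.
Subtracting, 720 − 240 = 480.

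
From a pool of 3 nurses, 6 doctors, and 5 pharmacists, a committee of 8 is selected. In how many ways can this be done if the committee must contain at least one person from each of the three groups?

Unrestricted: C(14,8) = 3003 ways to pick any 8 of the 14.
Selections missing a whole group: no nurses → C(11,8) = 165; no doctors → C(8,8) = 1; no pharmacists → C(9,8) = 9.
Add back selections omitting two groups (i.e. drawn from a single group): C(3,8) + C(6,8) + C(5,8) = 0.
By inclusion–exclusion: 3003 − 175 + 0 = 2828.

2828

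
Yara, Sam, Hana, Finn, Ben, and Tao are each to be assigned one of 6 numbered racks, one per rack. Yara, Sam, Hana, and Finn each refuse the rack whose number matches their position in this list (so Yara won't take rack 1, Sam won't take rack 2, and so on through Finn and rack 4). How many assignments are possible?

Let Aᵢ (for 1 ≤ i ≤ 4) be the placements that put person i in their forbidden rack. Any j of these fix j positions, leaving (6−j)! ways to fill the rest, and there are C(4,j) ways to pick which j.
By inclusion–exclusion, the number of valid placements is Σ_{j=0}^{4} (−1)^j C(4,j)·(6−j)!.
Computing: 720 − 480 + 144 − 24 + 2 = 362.

362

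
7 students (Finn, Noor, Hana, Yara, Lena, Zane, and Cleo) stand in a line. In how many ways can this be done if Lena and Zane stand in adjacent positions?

Glue Lena and Zane into one block (2 internal orders), leaving 6 units to arrange in a row.
That gives 2 × 6! = 2 × 720 = 1440.

1440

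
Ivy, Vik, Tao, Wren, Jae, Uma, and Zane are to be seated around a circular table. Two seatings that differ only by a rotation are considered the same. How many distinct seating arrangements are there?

Seat Ivy anywhere (absorbing the rotational symmetry), then permute the other 6: (6)! = 720.

720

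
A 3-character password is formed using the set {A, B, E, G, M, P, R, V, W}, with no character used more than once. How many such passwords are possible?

This is a permutation of 3 out of 9: P(9,3) = 9!/6!.
That product is 9 × 8 × 7 = 504.

504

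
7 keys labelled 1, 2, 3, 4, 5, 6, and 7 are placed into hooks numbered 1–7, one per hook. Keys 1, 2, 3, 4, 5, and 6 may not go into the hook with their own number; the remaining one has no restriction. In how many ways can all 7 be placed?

Let Aᵢ (for 1 ≤ i ≤ 6) be the placements that put key i in its forbidden hook. Any j of these fix j positions, leaving (7−j)! ways to fill the rest, and there are C(6,j) ways to pick which j.
By inclusion–exclusion, the number of valid placements is Σ_{j=0}^{6} (−1)^j C(6,j)·(7−j)!.
Computing: 5040 − 4320 + 1800 − 480 + 90 − 12 + 1 = 2119.

2119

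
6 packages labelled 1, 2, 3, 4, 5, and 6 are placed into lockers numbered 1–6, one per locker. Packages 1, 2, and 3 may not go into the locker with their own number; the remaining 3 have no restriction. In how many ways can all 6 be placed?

Let Aᵢ (for i ∈ {1, 2, 3}) be the placements that put package i in its forbidden locker. Any j of these fix j positions, leaving (6−j)! ways to fill the rest, and there are C(3,j) ways to pick which j.
By inclusion–exclusion, the number of valid placements is Σ_{j=0}^{3} (−1)^j C(3,j)·(6−j)!.
Computing: 720 − 360 + 72 − 6 = 426.

426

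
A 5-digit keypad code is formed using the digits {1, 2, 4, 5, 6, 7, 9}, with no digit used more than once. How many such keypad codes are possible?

This is a permutation of 5 out of 7: P(7,5) = 7!/2!.
7 × 6 × 5 × 4 × 3 = 2520.

2520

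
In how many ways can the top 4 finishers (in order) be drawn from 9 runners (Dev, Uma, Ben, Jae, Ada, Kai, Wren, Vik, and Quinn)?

3024

There are 9 choices for 1st place, 8 for 2nd, and so on down to 6 for position 4.
That gives 9 × 8 × 7 × 6 = 3024.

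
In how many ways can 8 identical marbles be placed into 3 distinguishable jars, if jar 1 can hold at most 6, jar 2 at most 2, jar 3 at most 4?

By stars and bars, unrestricted non-negative solutions to x_1+…+x_3 = 8 number C(8+2,2) = 45.
Subtract solutions that violate a single cap (substitute x_i' = x_i − (cap_i+1)): x_1 ≥ 7 gives C(3,2) = 3; x_2 ≥ 3 gives C(7,2) = 21; x_3 ≥ 5 gives C(5,2) = 10. Together 34.
Add back pairs where two caps are both exceeded: 0 + 0 + 1 = 1.
By inclusion–exclusion the count is 45 − 34 + 1 = 12.

12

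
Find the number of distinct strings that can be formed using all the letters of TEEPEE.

30

TEEPEE has 6 letters with E appearing 4 times.
So there are 6! / (4!) = 30 distinguishable arrangements.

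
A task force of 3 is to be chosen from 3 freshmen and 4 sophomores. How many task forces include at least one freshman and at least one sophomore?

30

Unrestricted: C(7,3) = 35 ways to pick any 3 of the 7.
Selections missing a whole group: no freshmen → C(4,3) = 4; no sophomores → C(3,3) = 1.
Both groups omitted at once is impossible, so 35 − 5 = 30.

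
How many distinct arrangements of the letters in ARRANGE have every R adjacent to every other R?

Treat the 2 copies of R as a single block. The multiset to arrange is then {RR, A, A, E, G, N}, 6 items in all.
That gives (6)!/(2!) = 360 arrangements.

360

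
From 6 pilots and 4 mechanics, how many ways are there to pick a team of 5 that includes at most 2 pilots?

Split by how many pilots are chosen (0 through 2).
Sum: C(6,0)·C(4,5) + C(6,1)·C(4,4) + C(6,2)·C(4,3) = 0 + 6 + 60 = 66.

66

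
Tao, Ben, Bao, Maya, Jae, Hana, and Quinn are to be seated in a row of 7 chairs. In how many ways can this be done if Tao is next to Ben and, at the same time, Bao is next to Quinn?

Treat {Tao,Ben} as one block (2 orders) and {Bao,Quinn} as another (2 orders).
That leaves 5 units to arrange: 2 × 2 × 5! = 4 × 120 = 480.

480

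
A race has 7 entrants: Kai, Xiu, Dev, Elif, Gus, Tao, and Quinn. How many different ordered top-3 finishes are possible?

This is an ordered selection of 3 from 7: P(7,3).
That gives 7 × 6 × 5 = 210.

210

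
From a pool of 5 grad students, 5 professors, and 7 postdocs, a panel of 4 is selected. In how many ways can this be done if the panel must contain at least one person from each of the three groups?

With no constraint there are C(17,4) = 2380 possible selections.
Selections missing a whole group: no grad students → C(12,4) = 495; no professors → C(12,4) = 495; no postdocs → C(10,4) = 210.
Add back selections omitting two groups (i.e. drawn from a single group): C(5,4) + C(5,4) + C(7,4) = 45.
By inclusion–exclusion: 2380 − 1200 + 45 = 1225.

1225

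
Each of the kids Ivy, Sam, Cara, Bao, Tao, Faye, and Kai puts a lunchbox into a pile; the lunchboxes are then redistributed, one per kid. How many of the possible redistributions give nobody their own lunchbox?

1854

Let Aᵢ be the assignments in which kid i gets their own lunchbox. We want the size of the complement of A₁∪…∪A_7.
By inclusion–exclusion this is Σ_{j=0}^{7} (−1)^j C(7,j)·(7−j)!.
Computing: 5040 − 5040 + 2520 − 840 + 210 − 42 + 7 − 1 = 1854.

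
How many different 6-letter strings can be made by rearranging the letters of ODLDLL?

60

ODLDLL has 6 letters with D appearing twice and L appearing 3 times.
Dividing 6! = 720 by 3!·2! = 12 for the repeated letters gives 60.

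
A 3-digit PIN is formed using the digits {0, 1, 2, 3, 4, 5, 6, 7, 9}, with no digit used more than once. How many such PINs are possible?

504

With no repetition, fill the 3 digits in order: 9 choices, then 8, down to 7.
That product is 9 × 8 × 7 = 504.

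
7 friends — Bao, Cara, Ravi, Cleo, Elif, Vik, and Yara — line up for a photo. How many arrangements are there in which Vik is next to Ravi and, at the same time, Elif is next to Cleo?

480

Treat {Vik,Ravi} as one block (2 orders) and {Elif,Cleo} as another (2 orders).
That leaves 5 units to arrange: 2 × 2 × 5! = 4 × 120 = 480.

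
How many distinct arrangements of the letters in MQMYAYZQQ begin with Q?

5040

Fix Q in the first position and arrange the remaining 8 letters.
Those 8 letters have M appearing twice, Q appearing twice, and Y appearing twice, giving (8)!/(2!·2!·2!) = 5040.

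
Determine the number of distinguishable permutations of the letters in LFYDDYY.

LFYDDYY has 7 letters with D appearing twice and Y appearing 3 times.
So there are 7! / (3!·2!) = 420 distinguishable arrangements.

420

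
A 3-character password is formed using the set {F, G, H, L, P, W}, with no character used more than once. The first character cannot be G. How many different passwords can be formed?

100

The first character has 6−1 = 5 choices (anything except G).
The remaining 2 characters are filled from the other 5 symbols without repetition: 5 × 4 = 20.
Total: 5 × 20 = 100.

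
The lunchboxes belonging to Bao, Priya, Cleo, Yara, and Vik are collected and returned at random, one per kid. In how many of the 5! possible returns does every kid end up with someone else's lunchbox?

44

This is the derangement count D_5: permutations of 5 items with no fixed point.
By inclusion–exclusion this is Σ_{j=0}^{5} (−1)^j C(5,j)·(5−j)!.
Computing: 120 − 120 + 60 − 20 + 5 − 1 = 44.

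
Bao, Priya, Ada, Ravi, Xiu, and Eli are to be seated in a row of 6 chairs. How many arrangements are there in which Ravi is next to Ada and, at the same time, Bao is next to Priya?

96

Treat {Ravi,Ada} as one block (2 orders) and {Bao,Priya} as another (2 orders).
That leaves 4 units to arrange: 2 × 2 × 4! = 4 × 24 = 96.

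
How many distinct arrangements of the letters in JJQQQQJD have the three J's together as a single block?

30

Treat the 3 copies of J as a single block. The multiset to arrange is then {JJJ, D, Q, Q, Q, Q}, 6 items in all.
That gives (6)!/(4!) = 30 arrangements.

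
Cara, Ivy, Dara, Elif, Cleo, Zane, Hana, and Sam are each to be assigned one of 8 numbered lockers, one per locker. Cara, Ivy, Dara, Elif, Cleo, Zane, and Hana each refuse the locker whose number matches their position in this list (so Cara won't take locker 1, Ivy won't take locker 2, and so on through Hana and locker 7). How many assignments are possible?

16687

Let Aᵢ (for 1 ≤ i ≤ 7) be the placements that put person i in their forbidden locker. Any j of these fix j positions, leaving (8−j)! ways to fill the rest, and there are C(7,j) ways to pick which j.
By inclusion–exclusion, the number of valid placements is Σ_{j=0}^{7} (−1)^j C(7,j)·(8−j)!.
Computing: 40320 − 35280 + 15120 − 4200 + 840 − 126 + 14 − 1 = 16687.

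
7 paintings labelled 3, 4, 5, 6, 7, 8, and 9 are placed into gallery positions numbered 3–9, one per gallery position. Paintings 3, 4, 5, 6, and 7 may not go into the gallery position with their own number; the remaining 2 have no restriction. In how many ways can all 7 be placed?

Let Aᵢ (for 3 ≤ i ≤ 7) be the placements that put painting i in its forbidden gallery position. Any j of these fix j positions, leaving (7−j)! ways to fill the rest, and there are C(5,j) ways to pick which j.
By inclusion–exclusion, the number of valid placements is Σ_{j=0}^{5} (−1)^j C(5,j)·(7−j)!.
Computing: 5040 − 3600 + 1200 − 240 + 30 − 2 = 2428.

2428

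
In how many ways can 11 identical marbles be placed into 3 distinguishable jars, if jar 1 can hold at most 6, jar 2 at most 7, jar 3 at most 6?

38

Without the upper bounds there are C(13,2) = 78 ways to split 11 among 3 jars.
Subtract solutions that violate a single cap (substitute x_i' = x_i − (cap_i+1)): x_1 ≥ 7 gives C(6,2) = 15; x_2 ≥ 8 gives C(5,2) = 10; x_3 ≥ 7 gives C(6,2) = 15. Together 40.
No two caps can be exceeded simultaneously, so the pair terms are all 0.
By inclusion–exclusion the count is 78 − 40 + 0 = 38.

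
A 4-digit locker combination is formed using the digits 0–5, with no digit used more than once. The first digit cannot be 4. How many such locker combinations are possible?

The first digit has 6−1 = 5 choices (anything except 4).
The remaining 3 digits are filled from the other 5 symbols without repetition: 5 × 4 × 3 = 60.
Total: 5 × 60 = 300.

300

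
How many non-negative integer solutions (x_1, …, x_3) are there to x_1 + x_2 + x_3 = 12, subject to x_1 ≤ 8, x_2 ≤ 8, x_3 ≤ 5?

43

Ignoring the caps, the number of non-negative solutions to x_1+…+x_3 = 12 is C(14,2) = 91.
Subtract solutions that violate a single cap (substitute x_i' = x_i − (cap_i+1)): x_1 ≥ 9 gives C(5,2) = 10; x_2 ≥ 9 gives C(5,2) = 10; x_3 ≥ 6 gives C(8,2) = 28. Together 48.
No two caps can be exceeded simultaneously, so the pair terms are all 0.
By inclusion–exclusion the count is 91 − 48 + 0 = 43.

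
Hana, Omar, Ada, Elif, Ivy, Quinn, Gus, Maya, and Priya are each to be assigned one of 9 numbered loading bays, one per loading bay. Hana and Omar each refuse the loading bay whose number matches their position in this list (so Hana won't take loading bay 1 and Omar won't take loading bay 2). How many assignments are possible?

Let Aᵢ (for i ∈ {1, 2}) be the placements that put person i in their forbidden loading bay. Any j of these fix j positions, leaving (9−j)! ways to fill the rest, and there are C(2,j) ways to pick which j.
By inclusion–exclusion, the number of valid placements is Σ_{j=0}^{2} (−1)^j C(2,j)·(9−j)!.
Computing: 362880 − 80640 + 5040 = 287280.

287280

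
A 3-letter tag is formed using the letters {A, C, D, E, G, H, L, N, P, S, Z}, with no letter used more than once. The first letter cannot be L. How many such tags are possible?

The first letter has 11−1 = 10 choices (anything except L).
The remaining 2 letters are filled from the other 10 symbols without repetition: 10 × 9 = 90.
Total: 10 × 90 = 900.

900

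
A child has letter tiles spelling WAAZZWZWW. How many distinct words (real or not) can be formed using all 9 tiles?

1260

WAAZZWZWW has 9 letters with A appearing twice, W appearing 4 times, and Z appearing 3 times.
Dividing 9! = 362880 by 4!·3!·2! = 288 for the repeated letters gives 1260.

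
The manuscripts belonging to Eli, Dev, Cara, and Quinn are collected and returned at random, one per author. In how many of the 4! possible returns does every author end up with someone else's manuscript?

9

Count assignments avoiding every fixed point. For any j of the 4 authors fixed to their own manuscript, the other 4−j can be arranged in (4−j)! ways.
By inclusion–exclusion this is Σ_{j=0}^{4} (−1)^j C(4,j)·(4−j)!.
Computing: 24 − 24 + 12 − 4 + 1 = 9.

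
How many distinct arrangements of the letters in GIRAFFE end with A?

360

With the last slot taken by A, it remains to arrange the other 6 letters (GIRFFE).
Those 6 letters have F appearing twice, giving (6)!/(2!) = 360.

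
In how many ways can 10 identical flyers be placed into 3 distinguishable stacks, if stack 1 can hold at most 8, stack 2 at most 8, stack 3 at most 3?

By stars and bars, unrestricted non-negative solutions to x_1+…+x_3 = 10 number C(10+2,2) = 66.
Subtract solutions that violate a single cap (substitute x_i' = x_i − (cap_i+1)): x_1 ≥ 9 gives C(3,2) = 3; x_2 ≥ 9 gives C(3,2) = 3; x_3 ≥ 4 gives C(8,2) = 28. Together 34.
No two caps can be exceeded simultaneously, so the pair terms are all 0.
By inclusion–exclusion the count is 66 − 34 + 0 = 32.

32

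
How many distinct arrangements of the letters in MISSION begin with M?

With the first slot taken by M, it remains to arrange the other 6 letters (ISSION).
Those 6 letters have I appearing twice and S appearing twice, giving (6)!/(2!·2!) = 180.

180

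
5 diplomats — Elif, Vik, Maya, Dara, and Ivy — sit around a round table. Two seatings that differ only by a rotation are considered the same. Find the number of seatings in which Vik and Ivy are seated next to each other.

12

Glue Vik and Ivy into a block (2 internal orders). Seating 4 units around a circle gives (3)! arrangements.
So 2 × (3)! = 2 × 6 = 12.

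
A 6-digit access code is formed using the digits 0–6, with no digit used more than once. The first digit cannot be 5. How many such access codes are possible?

The first digit has 7−1 = 6 choices (anything except 5).
The remaining 5 digits are filled from the other 6 symbols without repetition: 6 × 5 × 4 × 3 × 2 = 720.
Total: 6 × 720 = 4320.

4320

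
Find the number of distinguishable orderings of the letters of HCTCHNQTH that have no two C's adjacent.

There are 9!/(3!·2!·2!) = 15120 arrangements of HCTCHNQTH in total.
Arrangements with the C's together: treat CC as one letter, giving (8)!/(3!·2!) = 3360.
Hence 15120 − 3360 = 11760.

11760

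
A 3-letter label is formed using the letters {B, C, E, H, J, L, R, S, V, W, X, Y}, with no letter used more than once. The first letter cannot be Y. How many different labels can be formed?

1210

The first letter has 12−1 = 11 choices (anything except Y).
The remaining 2 letters are filled from the other 11 symbols without repetition: 11 × 10 = 110.
Total: 11 × 110 = 1210.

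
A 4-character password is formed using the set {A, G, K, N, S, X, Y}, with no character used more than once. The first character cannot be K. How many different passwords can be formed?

The first character has 7−1 = 6 choices (anything except K).
The remaining 3 characters are filled from the other 6 symbols without repetition: 6 × 5 × 4 = 120.
Total: 6 × 120 = 720.

720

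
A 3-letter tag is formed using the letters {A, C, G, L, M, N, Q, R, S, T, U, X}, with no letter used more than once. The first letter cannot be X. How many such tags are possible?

1210

The first letter has 12−1 = 11 choices (anything except X).
The remaining 2 letters are filled from the other 11 symbols without repetition: 11 × 10 = 110.
Total: 11 × 110 = 1210.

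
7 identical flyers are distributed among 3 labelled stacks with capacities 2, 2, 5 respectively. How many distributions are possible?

Ignoring the caps, the number of non-negative solutions to x_1+…+x_3 = 7 is C(9,2) = 36.
Subtract solutions that violate a single cap (substitute x_i' = x_i − (cap_i+1)): x_1 ≥ 3 gives C(6,2) = 15; x_2 ≥ 3 gives C(6,2) = 15; x_3 ≥ 6 gives C(3,2) = 3. Together 33.
Add back pairs where two caps are both exceeded: 3 + 0 + 0 = 3.
By inclusion–exclusion the count is 36 − 33 + 3 = 6.

6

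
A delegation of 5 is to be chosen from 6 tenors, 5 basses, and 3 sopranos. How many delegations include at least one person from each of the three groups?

With no constraint there are C(14,5) = 2002 possible selections.
Selections missing a whole group: no tenors → C(8,5) = 56; no basses → C(9,5) = 126; no sopranos → C(11,5) = 462.
Add back selections omitting two groups (i.e. drawn from a single group): C(6,5) + C(5,5) + C(3,5) = 7.
By inclusion–exclusion: 2002 − 644 + 7 = 1365.

1365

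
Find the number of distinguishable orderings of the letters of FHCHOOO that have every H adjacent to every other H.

Treat the 2 copies of H as a single block. The multiset to arrange is then {HH, C, F, O, O, O}, 6 items in all.
That gives (6)!/(3!) = 120 arrangements.

120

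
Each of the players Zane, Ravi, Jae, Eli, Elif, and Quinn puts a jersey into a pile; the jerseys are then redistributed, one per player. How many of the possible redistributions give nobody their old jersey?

265

Count assignments avoiding every fixed point. For any j of the 6 players fixed to their old jersey, the other 6−j can be arranged in (6−j)! ways.
By inclusion–exclusion this is Σ_{j=0}^{6} (−1)^j C(6,j)·(6−j)!.
Computing: 720 − 720 + 360 − 120 + 30 − 6 + 1 = 265.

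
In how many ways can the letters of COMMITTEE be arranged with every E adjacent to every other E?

10080

Treat the 2 copies of E as a single block. The multiset to arrange is then {EE, C, I, M, M, O, T, T}, 8 items in all.
That gives (8)!/(2!·2!) = 10080 arrangements.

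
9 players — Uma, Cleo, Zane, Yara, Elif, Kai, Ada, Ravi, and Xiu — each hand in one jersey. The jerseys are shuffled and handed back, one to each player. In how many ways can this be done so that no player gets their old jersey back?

133496

Count assignments avoiding every fixed point. For any j of the 9 players fixed to their old jersey, the other 9−j can be arranged in (9−j)! ways.
By inclusion–exclusion this is Σ_{j=0}^{9} (−1)^j C(9,j)·(9−j)!.
Computing: 362880 − 362880 + 181440 − 60480 + 15120 − 3024 + 504 − 72 + 9 − 1 = 133496.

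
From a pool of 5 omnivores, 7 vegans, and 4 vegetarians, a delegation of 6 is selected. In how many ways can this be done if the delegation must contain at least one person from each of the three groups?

6545

Total 6-person selections from all 16: C(16,6) = 8008.
Selections missing a whole group: no omnivores → C(11,6) = 462; no vegans → C(9,6) = 84; no vegetarians → C(12,6) = 924.
Add back selections omitting two groups (i.e. drawn from a single group): C(5,6) + C(7,6) + C(4,6) = 7.
By inclusion–exclusion: 8008 − 1470 + 7 = 6545.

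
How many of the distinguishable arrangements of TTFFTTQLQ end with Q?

840

Fix Q in the last position and arrange the remaining 8 letters.
Those 8 letters have F appearing twice and T appearing 4 times, giving (8)!/(4!·2!) = 840.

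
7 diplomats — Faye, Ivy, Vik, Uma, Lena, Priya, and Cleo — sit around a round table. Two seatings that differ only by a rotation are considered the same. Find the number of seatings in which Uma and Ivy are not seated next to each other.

Without the restriction there are (6)! = 720 seatings.
Those with Uma next to Ivy: fuse the pair into one unit and seat 6 units around a circle — 2·(5)! = 240.
Subtracting, 720 − 240 = 480.

480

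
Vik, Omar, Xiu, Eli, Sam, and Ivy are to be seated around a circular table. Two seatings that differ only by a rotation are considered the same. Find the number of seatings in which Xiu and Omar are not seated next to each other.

Without the restriction there are (5)! = 120 seatings.
Seatings with Xiu beside Omar: treat them as a block with 2 internal orders, giving 2 × (4)! = 48.
Subtracting, 120 − 48 = 72.

72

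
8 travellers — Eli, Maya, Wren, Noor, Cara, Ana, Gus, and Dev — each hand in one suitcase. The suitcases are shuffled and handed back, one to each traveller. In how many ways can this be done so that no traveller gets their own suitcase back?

14833

This is the derangement count D_8: permutations of 8 items with no fixed point.
By inclusion–exclusion this is Σ_{j=0}^{8} (−1)^j C(8,j)·(8−j)!.
Computing: 40320 − 40320 + 20160 − 6720 + 1680 − 336 + 56 − 8 + 1 = 14833.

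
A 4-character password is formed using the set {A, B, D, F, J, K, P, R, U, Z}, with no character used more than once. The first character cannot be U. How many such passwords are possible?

4536

The first character has 10−1 = 9 choices (anything except U).
The remaining 3 characters are filled from the other 9 symbols without repetition: 9 × 8 × 7 = 504.
Total: 9 × 504 = 4536.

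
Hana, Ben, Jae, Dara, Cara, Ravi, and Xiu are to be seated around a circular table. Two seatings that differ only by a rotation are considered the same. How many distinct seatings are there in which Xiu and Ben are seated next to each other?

240

Glue Xiu and Ben into a block (2 internal orders). Seating 6 units around a circle gives (5)! arrangements.
So 2 × (5)! = 2 × 120 = 240.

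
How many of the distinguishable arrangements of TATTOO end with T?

With the last slot taken by T, it remains to arrange the other 5 letters (ATTOO).
Those 5 letters have O appearing twice and T appearing twice, giving (5)!/(2!·2!) = 30.

30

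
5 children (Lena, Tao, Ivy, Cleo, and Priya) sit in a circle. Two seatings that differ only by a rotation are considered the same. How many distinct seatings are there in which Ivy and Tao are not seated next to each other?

12

Without the restriction there are (4)! = 24 seatings.
Those with Ivy next to Tao: fuse the pair into one unit and seat 4 units around a circle — 2·(3)! = 12.
Subtracting, 24 − 12 = 12.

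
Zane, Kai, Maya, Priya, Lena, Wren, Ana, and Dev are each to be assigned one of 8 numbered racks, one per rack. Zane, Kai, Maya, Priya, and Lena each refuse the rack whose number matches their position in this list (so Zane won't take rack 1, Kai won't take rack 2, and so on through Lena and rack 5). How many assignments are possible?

21234

Let Aᵢ (for 1 ≤ i ≤ 5) be the placements that put person i in their forbidden rack. Any j of these fix j positions, leaving (8−j)! ways to fill the rest, and there are C(5,j) ways to pick which j.
By inclusion–exclusion, the number of valid placements is Σ_{j=0}^{5} (−1)^j C(5,j)·(8−j)!.
Computing: 40320 − 25200 + 7200 − 1200 + 120 − 6 = 21234.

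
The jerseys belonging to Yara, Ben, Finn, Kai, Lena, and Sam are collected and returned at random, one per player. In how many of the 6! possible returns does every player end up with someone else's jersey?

Count assignments avoiding every fixed point. For any j of the 6 players fixed to their old jersey, the other 6−j can be arranged in (6−j)! ways.
By inclusion–exclusion this is Σ_{j=0}^{6} (−1)^j C(6,j)·(6−j)!.
Computing: 720 − 720 + 360 − 120 + 30 − 6 + 1 = 265.

265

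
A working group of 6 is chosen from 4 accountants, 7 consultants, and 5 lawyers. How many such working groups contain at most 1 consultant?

Split by how many consultants are chosen (0 through 1).
Sum: C(7,0)·C(9,6) + C(7,1)·C(9,5) = 84 + 882 = 966.

966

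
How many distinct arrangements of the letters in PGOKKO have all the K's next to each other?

60

Treat the 2 copies of K as a single block. The multiset to arrange is then {KK, G, O, O, P}, 5 items in all.
That gives (5)!/(2!) = 60 arrangements.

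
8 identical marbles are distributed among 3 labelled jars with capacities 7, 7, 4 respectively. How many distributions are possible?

33

Ignoring the caps, the number of non-negative solutions to x_1+…+x_3 = 8 is C(10,2) = 45.
Subtract solutions that violate a single cap (substitute x_i' = x_i − (cap_i+1)): x_1 ≥ 8 gives C(2,2) = 1; x_2 ≥ 8 gives C(2,2) = 1; x_3 ≥ 5 gives C(5,2) = 10. Together 12.
No two caps can be exceeded simultaneously, so the pair terms are all 0.
By inclusion–exclusion the count is 45 − 12 + 0 = 33.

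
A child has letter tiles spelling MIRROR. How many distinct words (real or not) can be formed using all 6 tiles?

120

The 6 letters of MIRROR have repeats: R appearing 3 times.
So there are 6! / (3!) = 120 distinguishable arrangements.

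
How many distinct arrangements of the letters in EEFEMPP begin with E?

Fix E in the first position and arrange the remaining 6 letters.
Those 6 letters have E appearing twice and P appearing twice, giving (6)!/(2!·2!) = 180.

180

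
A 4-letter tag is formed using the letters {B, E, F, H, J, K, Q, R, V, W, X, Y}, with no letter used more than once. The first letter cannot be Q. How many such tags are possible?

10890

The first letter has 12−1 = 11 choices (anything except Q).
The remaining 3 letters are filled from the other 11 symbols without repetition: 11 × 10 × 9 = 990.
Total: 11 × 990 = 10890.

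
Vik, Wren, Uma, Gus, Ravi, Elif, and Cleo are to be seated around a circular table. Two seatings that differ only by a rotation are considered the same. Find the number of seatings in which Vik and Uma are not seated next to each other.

480

All circular seatings of 7 people number (6)! = 720.
Those with Vik next to Uma: fuse the pair into one unit and seat 6 units around a circle — 2·(5)! = 240.
Subtracting, 720 − 240 = 480.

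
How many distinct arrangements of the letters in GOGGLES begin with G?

Fix G in the first position and arrange the remaining 6 letters.
Those 6 letters have G appearing twice, giving (6)!/(2!) = 360.

360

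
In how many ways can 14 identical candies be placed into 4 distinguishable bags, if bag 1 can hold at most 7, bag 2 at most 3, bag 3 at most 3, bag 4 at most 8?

80

Ignoring the caps, the number of non-negative solutions to x_1+…+x_4 = 14 is C(17,3) = 680.
Subtract solutions that violate a single cap (substitute x_i' = x_i − (cap_i+1)): x_1 ≥ 8 gives C(9,3) = 84; x_2 ≥ 4 gives C(13,3) = 286; x_3 ≥ 4 gives C(13,3) = 286; x_4 ≥ 9 gives C(8,3) = 56. Together 712.
Add back pairs where two caps are both exceeded: 10 + 10 + 0 + 84 + 4 + 4 = 112.
By inclusion–exclusion the count is 680 − 712 + 112 = 80.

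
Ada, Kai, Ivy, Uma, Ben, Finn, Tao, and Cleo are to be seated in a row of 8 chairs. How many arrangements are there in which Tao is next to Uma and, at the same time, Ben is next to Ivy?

Treat {Tao,Uma} as one block (2 orders) and {Ben,Ivy} as another (2 orders).
That leaves 6 units to arrange: 2 × 2 × 6! = 4 × 720 = 2880.

2880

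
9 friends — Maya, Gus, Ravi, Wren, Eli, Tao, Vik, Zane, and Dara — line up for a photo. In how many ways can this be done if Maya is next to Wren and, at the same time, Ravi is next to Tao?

Treat {Maya,Wren} as one block (2 orders) and {Ravi,Tao} as another (2 orders).
That leaves 7 units to arrange: 2 × 2 × 7! = 4 × 5040 = 20160.

20160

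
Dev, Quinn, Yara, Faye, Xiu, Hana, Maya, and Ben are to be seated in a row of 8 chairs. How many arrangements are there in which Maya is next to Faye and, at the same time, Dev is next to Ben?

2880

Treat {Maya,Faye} as one block (2 orders) and {Dev,Ben} as another (2 orders).
That leaves 6 units to arrange: 2 × 2 × 6! = 4 × 720 = 2880.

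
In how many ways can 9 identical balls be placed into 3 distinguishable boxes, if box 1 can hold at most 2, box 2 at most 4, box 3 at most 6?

Ignoring the caps, the number of non-negative solutions to x_1+…+x_3 = 9 is C(11,2) = 55.
Subtract solutions that violate a single cap (substitute x_i' = x_i − (cap_i+1)): x_1 ≥ 3 gives C(8,2) = 28; x_2 ≥ 5 gives C(6,2) = 15; x_3 ≥ 7 gives C(4,2) = 6. Together 49.
Add back pairs where two caps are both exceeded: 3 + 0 + 0 = 3.
By inclusion–exclusion the count is 55 − 49 + 3 = 9.

9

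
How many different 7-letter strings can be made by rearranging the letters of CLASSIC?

1260

Letter multiplicities in CLASSIC: A×1, C×2, I×1, L×1, S×2.
The number of distinct arrangements is 7!/(2!·2!) = 5040/4 = 1260.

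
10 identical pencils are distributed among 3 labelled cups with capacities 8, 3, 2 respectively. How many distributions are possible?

Ignoring the caps, the number of non-negative solutions to x_1+…+x_3 = 10 is C(12,2) = 66.
Subtract solutions that violate a single cap (substitute x_i' = x_i − (cap_i+1)): x_1 ≥ 9 gives C(3,2) = 3; x_2 ≥ 4 gives C(8,2) = 28; x_3 ≥ 3 gives C(9,2) = 36. Together 67.
Add back pairs where two caps are both exceeded: 0 + 0 + 10 = 10.
By inclusion–exclusion the count is 66 − 67 + 10 = 9.

9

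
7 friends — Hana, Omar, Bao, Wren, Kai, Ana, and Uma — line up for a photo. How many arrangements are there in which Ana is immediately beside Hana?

1440

Place the 5 others and the Ana-Hana pair as 6 objects in a line; the pair has 2 internal arrangements.
So the count is 2·(6)! = 1440.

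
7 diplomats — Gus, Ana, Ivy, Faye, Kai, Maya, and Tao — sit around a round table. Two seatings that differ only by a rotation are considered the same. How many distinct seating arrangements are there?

720

Seat Gus anywhere (absorbing the rotational symmetry), then permute the other 6: (6)! = 720.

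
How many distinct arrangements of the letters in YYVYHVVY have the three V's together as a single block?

Treat the 3 copies of V as a single block. The multiset to arrange is then {VVV, H, Y, Y, Y, Y}, 6 items in all.
That gives (6)!/(4!) = 30 arrangements.

30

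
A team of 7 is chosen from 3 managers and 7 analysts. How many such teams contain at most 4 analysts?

Split by how many analysts are chosen (0 through 4).
Sum: C(7,0)·C(3,7) + C(7,1)·C(3,6) + C(7,2)·C(3,5) + C(7,3)·C(3,4) + C(7,4)·C(3,3) = 0 + 0 + 0 + 0 + 35 = 35.

35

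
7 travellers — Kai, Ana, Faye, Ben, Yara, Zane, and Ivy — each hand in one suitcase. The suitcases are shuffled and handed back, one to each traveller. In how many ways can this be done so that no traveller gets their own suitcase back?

Let Aᵢ be the assignments in which traveller i gets their own suitcase. We want the size of the complement of A₁∪…∪A_7.
By inclusion–exclusion this is Σ_{j=0}^{7} (−1)^j C(7,j)·(7−j)!.
Computing: 5040 − 5040 + 2520 − 840 + 210 − 42 + 7 − 1 = 1854.

1854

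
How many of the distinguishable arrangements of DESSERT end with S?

360

Fix S in the last position and arrange the remaining 6 letters.
Those 6 letters have E appearing twice, giving (6)!/(2!) = 360.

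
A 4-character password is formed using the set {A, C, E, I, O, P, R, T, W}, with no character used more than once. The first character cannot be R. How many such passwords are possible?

The first character has 9−1 = 8 choices (anything except R).
The remaining 3 characters are filled from the other 8 symbols without repetition: 8 × 7 × 6 = 336.
Total: 8 × 336 = 2688.

2688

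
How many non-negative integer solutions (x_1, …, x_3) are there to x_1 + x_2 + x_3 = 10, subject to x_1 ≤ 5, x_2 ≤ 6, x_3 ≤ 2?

By stars and bars, unrestricted non-negative solutions to x_1+…+x_3 = 10 number C(10+2,2) = 66.
Subtract solutions that violate a single cap (substitute x_i' = x_i − (cap_i+1)): x_1 ≥ 6 gives C(6,2) = 15; x_2 ≥ 7 gives C(5,2) = 10; x_3 ≥ 3 gives C(9,2) = 36. Together 61.
Add back pairs where two caps are both exceeded: 0 + 3 + 1 = 4.
By inclusion–exclusion the count is 66 − 61 + 4 = 9.

9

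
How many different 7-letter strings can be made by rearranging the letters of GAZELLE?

GAZELLE has 7 letters with E appearing twice and L appearing twice.
The number of distinct arrangements is 7!/(2!·2!) = 5040/4 = 1260.

1260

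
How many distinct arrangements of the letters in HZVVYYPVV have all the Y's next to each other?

Treat the 2 copies of Y as a single block. The multiset to arrange is then {YY, H, P, V, V, V, V, Z}, 8 items in all.
That gives (8)!/(4!) = 1680 arrangements.

1680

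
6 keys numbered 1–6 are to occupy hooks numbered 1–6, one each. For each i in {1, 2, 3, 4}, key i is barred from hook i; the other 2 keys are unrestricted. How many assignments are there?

Let Aᵢ (for 1 ≤ i ≤ 4) be the placements that put key i in its forbidden hook. Any j of these fix j positions, leaving (6−j)! ways to fill the rest, and there are C(4,j) ways to pick which j.
By inclusion–exclusion, the number of valid placements is Σ_{j=0}^{4} (−1)^j C(4,j)·(6−j)!.
Computing: 720 − 480 + 144 − 24 + 2 = 362.

362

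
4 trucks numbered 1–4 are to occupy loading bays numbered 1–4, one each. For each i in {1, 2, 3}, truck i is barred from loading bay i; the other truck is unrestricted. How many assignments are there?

Let Aᵢ (for i ∈ {1, 2, 3}) be the placements that put truck i in its forbidden loading bay. Any j of these fix j positions, leaving (4−j)! ways to fill the rest, and there are C(3,j) ways to pick which j.
By inclusion–exclusion, the number of valid placements is Σ_{j=0}^{3} (−1)^j C(3,j)·(4−j)!.
Computing: 24 − 18 + 6 − 1 = 11.

11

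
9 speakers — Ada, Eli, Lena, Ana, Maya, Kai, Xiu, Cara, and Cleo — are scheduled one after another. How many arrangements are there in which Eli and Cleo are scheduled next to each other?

Treat {Eli, Cleo} as a single unit. There are 8 units to order, and the pair itself can be ordered 2 ways.
That gives 2 × 8! = 2 × 40320 = 80640.

80640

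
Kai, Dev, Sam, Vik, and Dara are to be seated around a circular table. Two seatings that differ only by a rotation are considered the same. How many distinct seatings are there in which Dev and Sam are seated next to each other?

Glue Dev and Sam into a block (2 internal orders). Seating 4 units around a circle gives (3)! arrangements.
So 2 × (3)! = 2 × 6 = 12.

12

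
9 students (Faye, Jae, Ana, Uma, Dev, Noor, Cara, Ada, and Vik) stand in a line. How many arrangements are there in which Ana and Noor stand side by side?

80640

Treat {Ana, Noor} as a single unit. There are 8 units to order, and the pair itself can be ordered 2 ways.
So the count is 2·(8)! = 80640.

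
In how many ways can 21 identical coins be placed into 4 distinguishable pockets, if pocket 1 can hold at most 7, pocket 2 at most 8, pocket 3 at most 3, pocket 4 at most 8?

By stars and bars, unrestricted non-negative solutions to x_1+…+x_4 = 21 number C(21+3,3) = 2024.
Subtract solutions that violate a single cap (substitute x_i' = x_i − (cap_i+1)): x_1 ≥ 8 gives C(16,3) = 560; x_2 ≥ 9 gives C(15,3) = 455; x_3 ≥ 4 gives C(20,3) = 1140; x_4 ≥ 9 gives C(15,3) = 455. Together 2610.
Add back pairs where two caps are both exceeded: 35 + 220 + 35 + 165 + 20 + 165 = 640.
Subtract triples: 1 + 0 + 1 + 0 = 2.
By inclusion–exclusion the count is 2024 − 2610 + 640 − 2 = 52.

52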